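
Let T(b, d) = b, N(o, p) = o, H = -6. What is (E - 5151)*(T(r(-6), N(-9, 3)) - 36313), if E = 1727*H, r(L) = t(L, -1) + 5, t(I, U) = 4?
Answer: 563183952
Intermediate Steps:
r(L) = 9 (r(L) = 4 + 5 = 9)
E = -10362 (E = 1727*(-6) = -10362)
(E - 5151)*(T(r(-6), N(-9, 3)) - 36313) = (-10362 - 5151)*(9 - 36313) = -15513*(-36304) = 563183952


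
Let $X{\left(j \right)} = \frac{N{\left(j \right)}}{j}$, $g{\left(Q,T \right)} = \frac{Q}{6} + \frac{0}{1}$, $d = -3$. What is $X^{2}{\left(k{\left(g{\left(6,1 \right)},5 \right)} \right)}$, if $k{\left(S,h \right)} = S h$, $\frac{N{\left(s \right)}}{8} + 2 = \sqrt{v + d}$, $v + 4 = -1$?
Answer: $\frac{256 \left(1 - i \sqrt{2}\right)^{2}}{25} \approx -10.24 - 28.963 i$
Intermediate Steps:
$v = -5$ ($v = -4 - 1 = -5$)
$g{\left(Q,T \right)} = \frac{Q}{6}$ ($g{\left(Q,T \right)} = Q \frac{1}{6} + 0 \cdot 1 = \frac{Q}{6} + 0 = \frac{Q}{6}$)
$N{\left(s \right)} = -16 + 16 i \sqrt{2}$ ($N{\left(s \right)} = -16 + 8 \sqrt{-5 - 3} = -16 + 8 \sqrt{-8} = -16 + 8 \cdot 2 i \sqrt{2} = -16 + 16 i \sqrt{2}$)
$X{\left(j \right)} = \frac{-16 + 16 i \sqrt{2}}{j}$
$X^{2}{\left(k{\left(g{\left(6,1 \right)},5 \right)} \right)} = \left(\frac{16 \left(-1 + i \sqrt{2}\right)}{\frac{1}{6} \cdot 6 \cdot 5}\right)^{2} = \left(\frac{16 \left(-1 + i \sqrt{2}\right)}{1 \cdot 5}\right)^{2} = \left(\frac{16 \left(-1 + i \sqrt{2}\right)}{5}\right)^{2} = \left(16 \cdot \frac{1}{5} \left(-1 + i \sqrt{2}\right)\right)^{2} = \left(- \frac{16}{5} + \frac{16 i \sqrt{2}}{5}\right)^{2}$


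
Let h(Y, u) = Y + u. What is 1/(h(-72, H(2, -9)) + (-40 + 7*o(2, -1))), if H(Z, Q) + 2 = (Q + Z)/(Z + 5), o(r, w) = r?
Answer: -1/101 ≈ -0.0099010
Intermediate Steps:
H(Z, Q) = -2 + (Q + Z)/(5 + Z) (H(Z, Q) = -2 + (Q + Z)/(Z + 5) = -2 + (Q + Z)/(5 + Z))
1/(h(-72, H(2, -9)) + (-40 + 7*o(2, -1))) = 1/((-72 + (-10 - 9 - 1*2)/(5 + 2)) + (-40 + 7*2)) = 1/((-72 + (-10 - 9 - 2)/7) + (-40 + 14)) = 1/((-72 + (⅐)*(-21)) - 26) = 1/((-72 - 3) - 26) = 1/(-75 - 26) = 1/(-101) = -1/101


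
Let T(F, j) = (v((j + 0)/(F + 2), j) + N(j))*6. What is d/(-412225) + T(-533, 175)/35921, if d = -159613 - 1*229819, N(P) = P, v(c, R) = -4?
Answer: 14411729722/14807534225 ≈ 0.97327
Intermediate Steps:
d = -389432 (d = -159613 - 229819 = -389432)
T(F, j) = -24 + 6*j (T(F, j) = (-4 + j)*6 = -24 + 6*j)
d/(-412225) + T(-533, 175)/35921 = -389432/(-412225) + (-24 + 6*175)/35921 = -389432*(-1/412225) + (-24 + 1050)*(1/35921) = 389432/412225 + 1026*(1/35921) = 389432/412225 + 1026/35921 = 14411729722/14807534225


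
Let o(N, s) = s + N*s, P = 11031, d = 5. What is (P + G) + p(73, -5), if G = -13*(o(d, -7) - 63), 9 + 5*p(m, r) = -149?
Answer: 61822/5 ≈ 12364.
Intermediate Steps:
p(m, r) = -158/5 (p(m, r) = -9/5 + (1/5)*(-149) = -9/5 - 149/5 = -158/5)
G = 1365 (G = -13*(-7*(1 + 5) - 63) = -13*(-7*6 - 63) = -13*(-42 - 63) = -13*(-105) = 1365)
(P + G) + p(73, -5) = (11031 + 1365) - 158/5 = 12396 - 158/5 = 61822/5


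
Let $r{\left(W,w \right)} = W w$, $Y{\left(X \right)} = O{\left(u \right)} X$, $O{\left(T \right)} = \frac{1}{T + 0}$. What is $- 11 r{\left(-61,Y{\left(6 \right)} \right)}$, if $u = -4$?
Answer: $- \frac{2013}{2} \approx -1006.5$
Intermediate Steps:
$O{\left(T \right)} = \frac{1}{T}$
$Y{\left(X \right)} = - \frac{X}{4}$ ($Y{\left(X \right)} = \frac{X}{-4} = - \frac{X}{4}$)
$- 11 r{\left(-61,Y{\left(6 \right)} \right)} = - 11 \left(- 61 \left(\left(- \frac{1}{4}\right) 6\right)\right) = - 11 \left(\left(-61\right) \left(- \frac{3}{2}\right)\right) = \left(-11\right) \frac{183}{2} = - \frac{2013}{2}$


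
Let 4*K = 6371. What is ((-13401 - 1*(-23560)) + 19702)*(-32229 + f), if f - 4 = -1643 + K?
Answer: -3855084961/4 ≈ -9.6377e+8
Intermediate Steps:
K = 6371/4 (K = (¼)*6371 = 6371/4 ≈ 1592.8)
f = -185/4 (f = 4 + (-1643 + 6371/4) = 4 - 201/4 = -185/4 ≈ -46.250)
((-13401 - 1*(-23560)) + 19702)*(-32229 + f) = ((-13401 - 1*(-23560)) + 19702)*(-32229 - 185/4) = ((-13401 + 23560) + 19702)*(-129101/4) = (10159 + 19702)*(-129101/4) = 29861*(-129101/4) = -3855084961/4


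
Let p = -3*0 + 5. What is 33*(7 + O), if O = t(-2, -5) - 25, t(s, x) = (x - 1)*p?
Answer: -1584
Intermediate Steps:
p = 5 (p = 0 + 5 = 5)
t(s, x) = -5 + 5*x (t(s, x) = (x - 1)*5 = (-1 + x)*5 = -5 + 5*x)
O = -55 (O = (-5 + 5*(-5)) - 25 = (-5 - 25) - 25 = -30 - 25 = -55)
33*(7 + O) = 33*(7 - 55) = 33*(-48) = -1584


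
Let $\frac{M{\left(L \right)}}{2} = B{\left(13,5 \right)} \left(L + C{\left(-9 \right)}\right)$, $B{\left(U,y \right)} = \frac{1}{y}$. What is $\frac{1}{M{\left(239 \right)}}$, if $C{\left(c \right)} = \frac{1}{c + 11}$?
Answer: $\frac{5}{479} \approx 0.010438$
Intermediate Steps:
$C{\left(c \right)} = \frac{1}{11 + c}$
$M{\left(L \right)} = \frac{1}{5} + \frac{2 L}{5}$ ($M{\left(L \right)} = 2 \frac{L + \frac{1}{11 - 9}}{5} = 2 \frac{L + \frac{1}{2}}{5} = 2 \frac{\frac{1}{2} + L}{5} = 2 \left(\frac{1}{10} + \frac{L}{5}\right) = \frac{1}{5} + \frac{2 L}{5}$)
$\frac{1}{M{\left(239 \right)}} = \frac{1}{\frac{1}{5} + \frac{2}{5} \cdot 239} = \frac{1}{\frac{1}{5} + \frac{478}{5}} = \frac{1}{\frac{479}{5}} = \frac{5}{479}$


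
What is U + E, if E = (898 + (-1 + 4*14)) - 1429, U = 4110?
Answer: 3634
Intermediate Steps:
E = -476 (E = (898 + (-1 + 56)) - 1429 = (898 + 55) - 1429 = 953 - 1429 = -476)
U + E = 4110 - 476 = 3634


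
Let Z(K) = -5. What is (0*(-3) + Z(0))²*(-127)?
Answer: -3175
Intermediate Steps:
(0*(-3) + Z(0))²*(-127) = (0*(-3) - 5)²*(-127) = (0 - 5)²*(-127) = (-5)²*(-127) = 25*(-127) = -3175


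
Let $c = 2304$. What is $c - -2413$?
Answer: $4717$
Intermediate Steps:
$c - -2413 = 2304 - -2413 = 2304 + 2413 = 4717$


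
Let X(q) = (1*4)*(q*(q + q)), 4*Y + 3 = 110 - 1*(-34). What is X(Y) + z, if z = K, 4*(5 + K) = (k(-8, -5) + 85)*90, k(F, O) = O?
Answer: 23471/2 ≈ 11736.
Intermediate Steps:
Y = 141/4 (Y = -3/4 + (110 - 1*(-34))/4 = -3/4 + (110 + 34)/4 = -3/4 + (1/4)*144 = -3/4 + 36 = 141/4 ≈ 35.250)
K = 1795 (K = -5 + ((-5 + 85)*90)/4 = -5 + (80*90)/4 = -5 + (1/4)*7200 = -5 + 1800 = 1795)
X(q) = 8*q**2 (X(q) = 4*(q*(2*q)) = 4*(2*q**2) = 8*q**2)
z = 1795
X(Y) + z = 8*(141/4)**2 + 1795 = 8*(19881/16) + 1795 = 19881/2 + 1795 = 23471/2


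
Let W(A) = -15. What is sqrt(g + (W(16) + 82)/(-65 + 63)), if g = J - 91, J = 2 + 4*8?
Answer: I*sqrt(362)/2 ≈ 9.5132*I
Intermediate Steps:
J = 34 (J = 2 + 32 = 34)
g = -57 (g = 34 - 91 = -57)
sqrt(g + (W(16) + 82)/(-65 + 63)) = sqrt(-57 + (-15 + 82)/(-65 + 63)) = sqrt(-57 + 67/(-2)) = sqrt(-57 + 67*(-1/2)) = sqrt(-57 - 67/2) = sqrt(-181/2) = I*sqrt(362)/2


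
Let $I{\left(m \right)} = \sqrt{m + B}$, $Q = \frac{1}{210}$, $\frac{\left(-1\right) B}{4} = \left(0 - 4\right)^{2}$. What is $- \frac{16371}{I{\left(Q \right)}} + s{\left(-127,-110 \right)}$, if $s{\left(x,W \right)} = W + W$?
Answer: $-220 + \frac{16371 i \sqrt{2822190}}{13439} \approx -220.0 + 2046.5 i$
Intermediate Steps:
$B = -64$ ($B = - 4 \left(0 - 4\right)^{2} = - 4 \left(-4\right)^{2} = \left(-4\right) 16 = -64$)
$s{\left(x,W \right)} = 2 W$
$Q = \frac{1}{210} \approx 0.0047619$
$I{\left(m \right)} = \sqrt{-64 + m}$ ($I{\left(m \right)} = \sqrt{m - 64} = \sqrt{-64 + m}$)
$- \frac{16371}{I{\left(Q \right)}} + s{\left(-127,-110 \right)} = - \frac{16371}{\sqrt{-64 + \frac{1}{210}}} + 2 \left(-110\right) = - \frac{16371}{\sqrt{- \frac{13439}{210}}} - 220 = - \frac{16371}{\frac{1}{210} i \sqrt{2822190}} - 220 = - 16371 \left(- \frac{i \sqrt{2822190}}{13439}\right) - 220 = \frac{16371 i \sqrt{2822190}}{13439} - 220 = -220 + \frac{16371 i \sqrt{2822190}}{13439}$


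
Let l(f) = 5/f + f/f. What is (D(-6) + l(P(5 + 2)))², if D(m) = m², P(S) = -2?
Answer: 4761/4 ≈ 1190.3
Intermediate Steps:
l(f) = 1 + 5/f (l(f) = 5/f + 1 = 1 + 5/f)
(D(-6) + l(P(5 + 2)))² = ((-6)² + (5 - 2)/(-2))² = (36 - ½*3)² = (36 - 3/2)² = (69/2)² = 4761/4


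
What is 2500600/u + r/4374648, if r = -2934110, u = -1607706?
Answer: -434900862235/195365217708 ≈ -2.2261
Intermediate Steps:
2500600/u + r/4374648 = 2500600/(-1607706) - 2934110/4374648 = 2500600*(-1/1607706) - 2934110*1/4374648 = -1250300/803853 - 1467055/2187324 = -434900862235/195365217708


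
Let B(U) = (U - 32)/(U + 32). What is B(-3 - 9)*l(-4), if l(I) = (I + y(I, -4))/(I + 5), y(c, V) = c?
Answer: 88/5 ≈ 17.600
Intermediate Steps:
l(I) = 2*I/(5 + I) (l(I) = (I + I)/(I + 5) = (2*I)/(5 + I) = 2*I/(5 + I))
B(U) = (-32 + U)/(32 + U)
B(-3 - 9)*l(-4) = ((-32 + (-3 - 9))/(32 + (-3 - 9)))*(2*(-4)/(5 - 4)) = ((-32 - 12)/(32 - 12))*(2*(-4)/1) = (-44/20)*(2*(-4)*1) = ((1/20)*(-44))*(-8) = -11/5*(-8) = 88/5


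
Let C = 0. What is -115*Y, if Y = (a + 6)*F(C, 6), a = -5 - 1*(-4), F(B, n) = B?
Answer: 0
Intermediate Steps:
a = -1 (a = -5 + 4 = -1)
Y = 0 (Y = (-1 + 6)*0 = 5*0 = 0)
-115*Y = -115*0 = 0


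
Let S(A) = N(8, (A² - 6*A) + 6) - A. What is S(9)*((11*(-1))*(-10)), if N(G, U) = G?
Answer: -110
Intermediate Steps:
S(A) = 8 - A
S(9)*((11*(-1))*(-10)) = (8 - 1*9)*((11*(-1))*(-10)) = (8 - 9)*(-11*(-10)) = -1*110 = -110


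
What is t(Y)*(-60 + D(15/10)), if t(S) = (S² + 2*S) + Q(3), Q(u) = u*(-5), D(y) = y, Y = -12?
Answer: -12285/2 ≈ -6142.5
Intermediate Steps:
Q(u) = -5*u
t(S) = -15 + S² + 2*S (t(S) = (S² + 2*S) - 5*3 = (S² + 2*S) - 15 = -15 + S² + 2*S)
t(Y)*(-60 + D(15/10)) = (-15 + (-12)² + 2*(-12))*(-60 + 15/10) = (-15 + 144 - 24)*(-60 + 15*(⅒)) = 105*(-60 + 3/2) = 105*(-117/2) = -12285/2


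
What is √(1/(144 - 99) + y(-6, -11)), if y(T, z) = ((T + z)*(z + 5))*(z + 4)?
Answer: 19*I*√445/15 ≈ 26.72*I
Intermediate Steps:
y(T, z) = (4 + z)*(5 + z)*(T + z) (y(T, z) = ((T + z)*(5 + z))*(4 + z) = ((5 + z)*(T + z))*(4 + z) = (4 + z)*(5 + z)*(T + z))
√(1/(144 - 99) + y(-6, -11)) = √(1/(144 - 99) + ((-11)³ + 9*(-11)² + 20*(-6) + 20*(-11) - 6*(-11)² + 9*(-6)*(-11))) = √(1/45 + (-1331 + 9*121 - 120 - 220 - 6*121 + 594)) = √(1/45 + (-1331 + 1089 - 120 - 220 - 726 + 594)) = √(1/45 - 714) = √(-32129/45) = 19*I*√445/15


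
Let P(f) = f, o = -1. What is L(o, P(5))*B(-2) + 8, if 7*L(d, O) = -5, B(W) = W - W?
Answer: 8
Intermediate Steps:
B(W) = 0
L(d, O) = -5/7 (L(d, O) = (1/7)*(-5) = -5/7)
L(o, P(5))*B(-2) + 8 = -5/7*0 + 8 = 0 + 8 = 8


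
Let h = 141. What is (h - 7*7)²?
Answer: 8464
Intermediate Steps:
(h - 7*7)² = (141 - 7*7)² = (141 - 49)² = 92² = 8464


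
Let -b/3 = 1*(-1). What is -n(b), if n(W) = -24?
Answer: 24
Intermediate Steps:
b = 3 (b = -3*(-1) = 3)
-n(b) = -1*(-24) = 24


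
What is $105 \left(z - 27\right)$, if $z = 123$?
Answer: $10080$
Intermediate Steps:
$105 \left(z - 27\right) = 105 \left(123 - 27\right) = 105 \cdot 96 = 10080$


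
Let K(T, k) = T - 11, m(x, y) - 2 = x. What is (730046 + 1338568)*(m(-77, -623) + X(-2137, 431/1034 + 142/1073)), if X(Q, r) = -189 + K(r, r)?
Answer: -314944680771513/554741 ≈ -5.6773e+8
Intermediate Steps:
m(x, y) = 2 + x
K(T, k) = -11 + T
X(Q, r) = -200 + r (X(Q, r) = -189 + (-11 + r) = -200 + r)
(730046 + 1338568)*(m(-77, -623) + X(-2137, 431/1034 + 142/1073)) = (730046 + 1338568)*((2 - 77) + (-200 + (431/1034 + 142/1073))) = 2068614*(-75 + (-200 + (431*(1/1034) + 142*(1/1073)))) = 2068614*(-75 + (-200 + (431/1034 + 142/1073))) = 2068614*(-75 + (-200 + 609291/1109482)) = 2068614*(-75 - 221287109/1109482) = 2068614*(-304498259/1109482) = -314944680771513/554741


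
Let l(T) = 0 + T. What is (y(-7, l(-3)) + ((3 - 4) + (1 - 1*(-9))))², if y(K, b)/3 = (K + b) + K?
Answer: 1764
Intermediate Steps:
l(T) = T
y(K, b) = 3*b + 6*K (y(K, b) = 3*((K + b) + K) = 3*(b + 2*K) = 3*b + 6*K)
(y(-7, l(-3)) + ((3 - 4) + (1 - 1*(-9))))² = ((3*(-3) + 6*(-7)) + ((3 - 4) + (1 - 1*(-9))))² = ((-9 - 42) + (-1 + (1 + 9)))² = (-51 + (-1 + 10))² = (-51 + 9)² = (-42)² = 1764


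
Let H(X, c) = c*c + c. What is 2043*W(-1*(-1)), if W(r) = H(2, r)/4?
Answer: 2043/2 ≈ 1021.5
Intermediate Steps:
H(X, c) = c + c**2 (H(X, c) = c**2 + c = c + c**2)
W(r) = r*(1 + r)/4 (W(r) = (r*(1 + r))/4 = (r*(1 + r))*(1/4) = r*(1 + r)/4)
2043*W(-1*(-1)) = 2043*((-1*(-1))*(1 - 1*(-1))/4) = 2043*((1/4)*1*(1 + 1)) = 2043*((1/4)*1*2) = 2043*(1/2) = 2043/2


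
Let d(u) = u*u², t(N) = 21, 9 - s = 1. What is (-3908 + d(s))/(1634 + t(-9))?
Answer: -3396/1655 ≈ -2.0520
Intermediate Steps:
s = 8 (s = 9 - 1*1 = 9 - 1 = 8)
d(u) = u³
(-3908 + d(s))/(1634 + t(-9)) = (-3908 + 8³)/(1634 + 21) = (-3908 + 512)/1655 = -3396*1/1655 = -3396/1655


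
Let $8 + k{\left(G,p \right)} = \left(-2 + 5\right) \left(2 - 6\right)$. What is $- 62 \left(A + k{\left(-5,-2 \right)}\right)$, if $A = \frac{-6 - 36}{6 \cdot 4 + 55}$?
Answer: $\frac{100564}{79} \approx 1273.0$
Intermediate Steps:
$k{\left(G,p \right)} = -20$ ($k{\left(G,p \right)} = -8 + \left(-2 + 5\right) \left(2 - 6\right) = -8 + 3 \left(-4\right) = -8 - 12 = -20$)
$A = - \frac{42}{79}$ ($A = - \frac{42}{24 + 55} = - \frac{42}{79} \approx -0.53165$)
$- 62 \left(A + k{\left(-5,-2 \right)}\right) = - 62 \left(- \frac{42}{79} - 20\right) = \left(-62\right) \left(- \frac{1622}{79}\right) = \frac{100564}{79}$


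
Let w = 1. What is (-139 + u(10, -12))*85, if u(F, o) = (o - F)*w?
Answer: -13685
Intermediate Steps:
u(F, o) = o - F (u(F, o) = (o - F)*1 = o - F)
(-139 + u(10, -12))*85 = (-139 + (-12 - 1*10))*85 = (-139 + (-12 - 10))*85 = (-139 - 22)*85 = -161*85 = -13685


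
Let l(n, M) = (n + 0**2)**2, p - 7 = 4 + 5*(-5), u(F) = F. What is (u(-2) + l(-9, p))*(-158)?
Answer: -12482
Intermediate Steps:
p = -14 (p = 7 + (4 + 5*(-5)) = 7 + (4 - 25) = 7 - 21 = -14)
l(n, M) = n**2 (l(n, M) = (n + 0)**2 = n**2)
(u(-2) + l(-9, p))*(-158) = (-2 + (-9)**2)*(-158) = (-2 + 81)*(-158) = 79*(-158) = -12482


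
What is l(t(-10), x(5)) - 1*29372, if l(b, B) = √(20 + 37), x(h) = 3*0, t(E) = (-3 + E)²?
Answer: -29372 + √57 ≈ -29364.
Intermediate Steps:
x(h) = 0
l(b, B) = √57
l(t(-10), x(5)) - 1*29372 = √57 - 1*29372 = √57 - 29372 = -29372 + √57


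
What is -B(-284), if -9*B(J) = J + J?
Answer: -568/9 ≈ -63.111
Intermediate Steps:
B(J) = -2*J/9 (B(J) = -(J + J)/9 = -2*J/9)
-B(-284) = -(-2)*(-284)/9 = -1*568/9 = -568/9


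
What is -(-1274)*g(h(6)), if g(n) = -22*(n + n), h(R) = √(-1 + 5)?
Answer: -112112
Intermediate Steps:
h(R) = 2 (h(R) = √4 = 2)
g(n) = -44*n
-(-1274)*g(h(6)) = -(-1274)*(-44*2) = -(-1274)*(-88) = -1*112112 = -112112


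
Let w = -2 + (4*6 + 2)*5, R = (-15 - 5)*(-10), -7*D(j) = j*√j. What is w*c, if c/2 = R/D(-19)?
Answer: -358400*I*√19/361 ≈ -4327.5*I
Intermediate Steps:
D(j) = -j^(3/2)/7 (D(j) = -j*√j/7 = -j^(3/2)/7)
R = 200 (R = -20*(-10) = 200)
w = 128 (w = -2 + (24 + 2)*5 = -2 + 26*5 = -2 + 130 = 128)
c = -2800*I*√19/361 (c = 2*(200/((-(-19)*I*√19/7))) = 2*(200/((19*I*√19/7))) = 2*(200*(-7*I*√19/361)) = 2*(-1400*I*√19/361) = -2800*I*√19/361 ≈ -33.809*I)
w*c = 128*(-2800*I*√19/361) = -358400*I*√19/361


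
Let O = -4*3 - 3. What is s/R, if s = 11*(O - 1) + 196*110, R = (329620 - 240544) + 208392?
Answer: 594/8263 ≈ 0.071887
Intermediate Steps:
O = -15 (O = -12 - 3 = -15)
R = 297468 (R = 89076 + 208392 = 297468)
s = 21384 (s = 11*(-15 - 1) + 196*110 = 11*(-16) + 21560 = -176 + 21560 = 21384)
s/R = 21384/297468 = 21384*(1/297468) = 594/8263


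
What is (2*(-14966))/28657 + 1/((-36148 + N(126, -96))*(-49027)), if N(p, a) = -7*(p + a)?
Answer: -53354498342055/51081780696562 ≈ -1.0445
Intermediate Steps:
N(p, a) = -7*a - 7*p (N(p, a) = -7*(a + p) = -7*a - 7*p)
(2*(-14966))/28657 + 1/((-36148 + N(126, -96))*(-49027)) = (2*(-14966))/28657 + 1/(-36148 + (-7*(-96) - 7*126)*(-49027)) = -29932*1/28657 - 1/49027/(-36148 + (672 - 882)) = -29932/28657 - 1/49027/(-36148 - 210) = -29932/28657 - 1/49027/(-36358) = -29932/28657 - 1/36358*(-1/49027) = -29932/28657 + 1/1782523666 = -53354498342055/51081780696562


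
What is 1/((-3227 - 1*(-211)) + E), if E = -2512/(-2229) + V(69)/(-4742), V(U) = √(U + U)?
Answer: -168415581198047856/507751594804154124899 + 11780173611*√138/507751594804154124899 ≈ -0.00033169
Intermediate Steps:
V(U) = √2*√U (V(U) = √(2*U) = √2*√U)
E = 2512/2229 - √138/4742 (E = -2512/(-2229) + (√2*√69)/(-4742) = -2512*(-1/2229) + √138*(-1/4742) = 2512/2229 - √138/4742 ≈ 1.1245)
1/((-3227 - 1*(-211)) + E) = 1/((-3227 - 1*(-211)) + (2512/2229 - √138/4742)) = 1/((-3227 + 211) + (2512/2229 - √138/4742)) = 1/(-3016 + (2512/2229 - √138/4742)) = 1/(-6720152/2229 - √138/4742)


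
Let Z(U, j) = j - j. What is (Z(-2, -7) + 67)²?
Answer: 4489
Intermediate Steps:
Z(U, j) = 0
(Z(-2, -7) + 67)² = (0 + 67)² = 67² = 4489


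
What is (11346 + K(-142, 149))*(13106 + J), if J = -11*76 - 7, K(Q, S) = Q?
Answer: 137394652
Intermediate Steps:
J = -843 (J = -836 - 7 = -843)
(11346 + K(-142, 149))*(13106 + J) = (11346 - 142)*(13106 - 843) = 11204*12263 = 137394652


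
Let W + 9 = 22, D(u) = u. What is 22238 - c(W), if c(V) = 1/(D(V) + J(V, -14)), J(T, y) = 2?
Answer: 333569/15 ≈ 22238.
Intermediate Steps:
W = 13 (W = -9 + 22 = 13)
c(V) = 1/(2 + V) (c(V) = 1/(V + 2) = 1/(2 + V))
22238 - c(W) = 22238 - 1/(2 + 13) = 22238 - 1/15 = 333569/15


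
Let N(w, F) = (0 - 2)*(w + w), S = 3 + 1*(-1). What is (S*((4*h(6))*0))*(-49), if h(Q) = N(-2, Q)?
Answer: 0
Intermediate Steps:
S = 2 (S = 3 - 1 = 2)
N(w, F) = -4*w
h(Q) = 8 (h(Q) = -4*(-2) = 8)
(S*((4*h(6))*0))*(-49) = (2*((4*8)*0))*(-49) = (2*(32*0))*(-49) = (2*0)*(-49) = 0*(-49) = 0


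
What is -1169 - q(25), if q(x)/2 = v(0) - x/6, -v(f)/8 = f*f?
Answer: -3482/3 ≈ -1160.7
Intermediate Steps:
v(f) = -8*f² (v(f) = -8*f*f = -8*f²)
q(x) = -x/3 (q(x) = 2*(-8*0² - x/6) = 2*(-8*0 - x/6) = 2*(0 - x/6) = 2*(-x/6) = -x/3)
-1169 - q(25) = -1169 - (-1)*25/3 = -1169 - 1*(-25/3) = -1169 + 25/3 = -3482/3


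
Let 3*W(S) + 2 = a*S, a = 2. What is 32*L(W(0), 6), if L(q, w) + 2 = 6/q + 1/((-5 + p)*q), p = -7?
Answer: -348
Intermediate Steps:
W(S) = -⅔ + 2*S/3 (W(S) = -⅔ + (2*S)/3 = -⅔ + 2*S/3)
L(q, w) = -2 + 71/(12*q) (L(q, w) = -2 + (6/q + 1/((-5 - 7)*q)) = -2 + (6/q + 1/((-12)*q)) = -2 + (6/q - 1/(12*q)) = -2 + 71/(12*q))
32*L(W(0), 6) = 32*(-2 + 71/(12*(-⅔ + (⅔)*0))) = 32*(-2 + 71/(12*(-⅔ + 0))) = 32*(-2 + 71/(12*(-⅔))) = 32*(-2 + (71/12)*(-3/2)) = 32*(-2 - 71/8) = 32*(-87/8) = -348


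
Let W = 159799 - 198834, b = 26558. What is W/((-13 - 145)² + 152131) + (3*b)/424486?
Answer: -245994398/7517434817 ≈ -0.032723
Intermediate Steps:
W = -39035
W/((-13 - 145)² + 152131) + (3*b)/424486 = -39035/((-13 - 145)² + 152131) + (3*26558)/424486 = -39035/((-158)² + 152131) + 79674*(1/424486) = -39035/(24964 + 152131) + 39837/212243 = -39035/177095 + 39837/212243 = -39035*1/177095 + 39837/212243 = -7807/35419 + 39837/212243 = -245994398/7517434817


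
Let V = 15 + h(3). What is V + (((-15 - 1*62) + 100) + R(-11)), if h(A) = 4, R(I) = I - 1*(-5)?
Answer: 36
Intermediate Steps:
R(I) = 5 + I (R(I) = I + 5 = 5 + I)
V = 19 (V = 15 + 4 = 19)
V + (((-15 - 1*62) + 100) + R(-11)) = 19 + (((-15 - 1*62) + 100) + (5 - 11)) = 19 + (((-15 - 62) + 100) - 6) = 19 + ((-77 + 100) - 6) = 19 + (23 - 6) = 19 + 17 = 36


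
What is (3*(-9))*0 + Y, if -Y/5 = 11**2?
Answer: -605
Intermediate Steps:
Y = -605 (Y = -5*11**2 = -5*121 = -605)
(3*(-9))*0 + Y = (3*(-9))*0 - 605 = -27*0 - 605 = 0 - 605 = -605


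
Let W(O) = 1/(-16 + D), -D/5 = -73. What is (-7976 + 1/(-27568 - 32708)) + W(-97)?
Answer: -167785660297/21036324 ≈ -7976.0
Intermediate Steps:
D = 365 (D = -5*(-73) = 365)
W(O) = 1/349 (W(O) = 1/(-16 + 365) = 1/349)
(-7976 + 1/(-27568 - 32708)) + W(-97) = (-7976 + 1/(-27568 - 32708)) + 1/349 = (-7976 + 1/(-60276)) + 1/349 = (-7976 - 1/60276) + 1/349 = -480761377/60276 + 1/349 = -167785660297/21036324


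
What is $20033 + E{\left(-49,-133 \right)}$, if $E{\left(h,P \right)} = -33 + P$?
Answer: $19867$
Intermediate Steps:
$20033 + E{\left(-49,-133 \right)} = 20033 - 166 = 19867$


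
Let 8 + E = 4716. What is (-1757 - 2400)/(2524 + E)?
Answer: -4157/7232 ≈ -0.57481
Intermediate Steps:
E = 4708 (E = -8 + 4716 = 4708)
(-1757 - 2400)/(2524 + E) = (-1757 - 2400)/(2524 + 4708) = -4157/7232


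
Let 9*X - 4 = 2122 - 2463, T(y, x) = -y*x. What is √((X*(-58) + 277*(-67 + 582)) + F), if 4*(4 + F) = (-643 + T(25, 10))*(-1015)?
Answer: 5*√534847/6 ≈ 609.44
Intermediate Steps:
T(y, x) = -x*y
F = 906379/4 (F = -4 + ((-643 - 1*10*25)*(-1015))/4 = -4 + ((-643 - 250)*(-1015))/4 = -4 + (-893*(-1015))/4 = -4 + (¼)*906395 = -4 + 906395/4 = 906379/4 ≈ 2.2659e+5)
X = -337/9 (X = 4/9 + (2122 - 2463)/9 = 4/9 + (⅑)*(-341) = 4/9 - 341/9 = -337/9 ≈ -37.444)
√((X*(-58) + 277*(-67 + 582)) + F) = √((-337/9*(-58) + 277*(-67 + 582)) + 906379/4) = √((19546/9 + 277*515) + 906379/4) = √((19546/9 + 142655) + 906379/4) = √(1303441/9 + 906379/4) = √(13371175/36) = 5*√534847/6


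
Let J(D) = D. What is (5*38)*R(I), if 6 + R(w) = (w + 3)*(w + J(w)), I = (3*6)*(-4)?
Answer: 1886700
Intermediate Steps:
I = -72 (I = 18*(-4) = -72)
R(w) = -6 + 2*w*(3 + w) (R(w) = -6 + (w + 3)*(w + w) = -6 + (3 + w)*(2*w) = -6 + 2*w*(3 + w))
(5*38)*R(I) = (5*38)*(-6 + 2*(-72)**2 + 6*(-72)) = 190*(-6 + 2*5184 - 432) = 190*(-6 + 10368 - 432) = 190*9930 = 1886700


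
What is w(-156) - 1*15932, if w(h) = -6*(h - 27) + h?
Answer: -14990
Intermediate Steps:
w(h) = 162 - 5*h (w(h) = -6*(-27 + h) + h = (162 - 6*h) + h = 162 - 5*h)
w(-156) - 1*15932 = (162 - 5*(-156)) - 1*15932 = (162 + 780) - 15932 = 942 - 15932 = -14990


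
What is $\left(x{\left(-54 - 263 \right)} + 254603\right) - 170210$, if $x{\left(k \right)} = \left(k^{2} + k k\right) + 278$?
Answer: $285649$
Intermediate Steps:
$x{\left(k \right)} = 278 + 2 k^{2}$ ($x{\left(k \right)} = \left(k^{2} + k^{2}\right) + 278 = 2 k^{2} + 278 = 278 + 2 k^{2}$)
$\left(x{\left(-54 - 263 \right)} + 254603\right) - 170210 = \left(\left(278 + 2 \left(-54 - 263\right)^{2}\right) + 254603\right) - 170210 = \left(\left(278 + 2 \left(-317\right)^{2}\right) + 254603\right) - 170210 = \left(\left(278 + 2 \cdot 100489\right) + 254603\right) - 170210 = \left(\left(278 + 200978\right) + 254603\right) - 170210 = \left(201256 + 254603\right) - 170210 = 455859 - 170210 = 285649$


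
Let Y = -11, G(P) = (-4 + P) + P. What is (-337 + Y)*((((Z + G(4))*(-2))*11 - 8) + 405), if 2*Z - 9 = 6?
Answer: -50112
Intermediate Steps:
Z = 15/2 (Z = 9/2 + (½)*6 = 9/2 + 3 = 15/2 ≈ 7.5000)
G(P) = -4 + 2*P
(-337 + Y)*((((Z + G(4))*(-2))*11 - 8) + 405) = (-337 - 11)*((((15/2 + (-4 + 2*4))*(-2))*11 - 8) + 405) = -348*((((15/2 + (-4 + 8))*(-2))*11 - 8) + 405) = -348*((((15/2 + 4)*(-2))*11 - 8) + 405) = -348*((((23/2)*(-2))*11 - 8) + 405) = -348*((-23*11 - 8) + 405) = -348*((-253 - 8) + 405) = -348*(-261 + 405) = -348*144 = -50112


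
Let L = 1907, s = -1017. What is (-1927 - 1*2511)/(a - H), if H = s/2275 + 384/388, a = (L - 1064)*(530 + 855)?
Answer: -489677825/128825039937 ≈ -0.0038011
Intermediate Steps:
a = 1167555 (a = (1907 - 1064)*(530 + 855) = 843*1385 = 1167555)
H = 119751/220675 (H = -1017/2275 + 384/388 = -1017*1/2275 + 384*(1/388) = -1017/2275 + 96/97 = 119751/220675 ≈ 0.54266)
(-1927 - 1*2511)/(a - H) = (-1927 - 1*2511)/(1167555 - 1*119751/220675) = (-1927 - 2511)/(1167555 - 119751/220675) = -4438/257650079874/220675 = -4438*220675/257650079874 = -489677825/128825039937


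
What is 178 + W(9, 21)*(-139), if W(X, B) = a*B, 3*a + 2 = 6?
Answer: -3714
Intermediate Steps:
a = 4/3 (a = -2/3 + (1/3)*6 = -2/3 + 2 = 4/3 ≈ 1.3333)
W(X, B) = 4*B/3
178 + W(9, 21)*(-139) = 178 + ((4/3)*21)*(-139) = 178 + 28*(-139) = 178 - 3892 = -3714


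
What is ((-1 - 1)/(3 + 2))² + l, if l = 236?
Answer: 5904/25 ≈ 236.16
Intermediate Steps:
((-1 - 1)/(3 + 2))² + l = ((-1 - 1)/(3 + 2))² + 236 = (-2/5)² + 236 = (-2*⅕)² + 236 = (-⅖)² + 236 = 4/25 + 236 = 5904/25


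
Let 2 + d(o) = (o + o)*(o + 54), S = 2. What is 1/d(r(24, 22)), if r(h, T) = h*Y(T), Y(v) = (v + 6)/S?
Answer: 1/262078 ≈ 3.8157e-6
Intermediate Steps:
Y(v) = 3 + v/2 (Y(v) = (v + 6)/2 = (6 + v)*(½) = 3 + v/2)
r(h, T) = h*(3 + T/2)
d(o) = -2 + 2*o*(54 + o) (d(o) = -2 + (o + o)*(o + 54) = -2 + (2*o)*(54 + o) = -2 + 2*o*(54 + o))
1/d(r(24, 22)) = 1/(-2 + 2*((½)*24*(6 + 22))² + 108*((½)*24*(6 + 22))) = 1/(-2 + 2*((½)*24*28)² + 108*((½)*24*28)) = 1/(-2 + 2*336² + 108*336) = 1/(-2 + 2*112896 + 36288) = 1/(-2 + 225792 + 36288) = 1/262078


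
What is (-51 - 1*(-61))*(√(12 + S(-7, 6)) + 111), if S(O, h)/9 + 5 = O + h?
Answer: 1110 + 10*I*√42 ≈ 1110.0 + 64.807*I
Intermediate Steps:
S(O, h) = -45 + 9*O + 9*h (S(O, h) = -45 + 9*(O + h) = -45 + (9*O + 9*h) = -45 + 9*O + 9*h)
(-51 - 1*(-61))*(√(12 + S(-7, 6)) + 111) = (-51 - 1*(-61))*(√(12 + (-45 + 9*(-7) + 9*6)) + 111) = (-51 + 61)*(√(12 + (-45 - 63 + 54)) + 111) = 10*(√(12 - 54) + 111) = 10*(√(-42) + 111) = 10*(I*√42 + 111) = 10*(111 + I*√42) = 1110 + 10*I*√42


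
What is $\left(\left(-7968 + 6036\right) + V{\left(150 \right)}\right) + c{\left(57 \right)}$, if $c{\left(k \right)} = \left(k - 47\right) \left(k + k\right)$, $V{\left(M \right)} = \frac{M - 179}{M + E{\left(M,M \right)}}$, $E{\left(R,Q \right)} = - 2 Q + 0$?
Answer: $- \frac{118771}{150} \approx -791.81$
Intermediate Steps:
$E{\left(R,Q \right)} = - 2 Q$
$V{\left(M \right)} = - \frac{-179 + M}{M}$ ($V{\left(M \right)} = \frac{M - 179}{M - 2 M} = \frac{-179 + M}{\left(-1\right) M} = \left(-179 + M\right) \left(- \frac{1}{M}\right) = - \frac{-179 + M}{M}$)
$c{\left(k \right)} = 2 k \left(-47 + k\right)$ ($c{\left(k \right)} = \left(-47 + k\right) 2 k = 2 k \left(-47 + k\right)$)
$\left(\left(-7968 + 6036\right) + V{\left(150 \right)}\right) + c{\left(57 \right)} = \left(\left(-7968 + 6036\right) + \frac{179 - 150}{150}\right) + 2 \cdot 57 \left(-47 + 57\right) = \left(-1932 + \frac{179 - 150}{150}\right) + 2 \cdot 57 \cdot 10 = \left(-1932 + \frac{1}{150} \cdot 29\right) + 1140 = \left(-1932 + \frac{29}{150}\right) + 1140 = - \frac{289771}{150} + 1140 = - \frac{118771}{150}$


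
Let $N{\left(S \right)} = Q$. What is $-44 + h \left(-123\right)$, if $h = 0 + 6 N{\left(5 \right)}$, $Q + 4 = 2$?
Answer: $1432$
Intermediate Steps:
$Q = -2$ ($Q = -4 + 2 = -2$)
$N{\left(S \right)} = -2$
$h = -12$ ($h = 0 + 6 \left(-2\right) = 0 - 12 = -12$)
$-44 + h \left(-123\right) = -44 - -1476 = -44 + 1476 = 1432$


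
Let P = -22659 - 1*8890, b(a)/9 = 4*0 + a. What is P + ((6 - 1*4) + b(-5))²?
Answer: -29700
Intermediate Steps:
b(a) = 9*a (b(a) = 9*(4*0 + a) = 9*(0 + a) = 9*a)
P = -31549 (P = -22659 - 8890 = -31549)
P + ((6 - 1*4) + b(-5))² = -31549 + ((6 - 1*4) + 9*(-5))² = -31549 + ((6 - 4) - 45)² = -31549 + (2 - 45)² = -31549 + (-43)² = -31549 + 1849 = -29700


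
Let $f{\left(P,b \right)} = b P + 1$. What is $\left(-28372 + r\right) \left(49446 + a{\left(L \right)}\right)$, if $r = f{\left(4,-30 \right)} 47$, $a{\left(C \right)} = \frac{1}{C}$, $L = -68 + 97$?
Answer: $- \frac{48703602275}{29} \approx -1.6794 \cdot 10^{9}$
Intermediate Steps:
$f{\left(P,b \right)} = 1 + P b$ ($f{\left(P,b \right)} = P b + 1 = 1 + P b$)
$L = 29$
$r = -5593$ ($r = \left(1 + 4 \left(-30\right)\right) 47 = \left(1 - 120\right) 47 = \left(-119\right) 47 = -5593$)
$\left(-28372 + r\right) \left(49446 + a{\left(L \right)}\right) = \left(-28372 - 5593\right) \left(49446 + \frac{1}{29}\right) = - 33965 \left(49446 + \frac{1}{29}\right) = \left(-33965\right) \frac{1433935}{29} = - \frac{48703602275}{29}$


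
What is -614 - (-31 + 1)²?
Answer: -1514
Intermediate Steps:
-614 - (-31 + 1)² = -614 - 1*(-30)² = -614 - 1*900 = -614 - 900 = -1514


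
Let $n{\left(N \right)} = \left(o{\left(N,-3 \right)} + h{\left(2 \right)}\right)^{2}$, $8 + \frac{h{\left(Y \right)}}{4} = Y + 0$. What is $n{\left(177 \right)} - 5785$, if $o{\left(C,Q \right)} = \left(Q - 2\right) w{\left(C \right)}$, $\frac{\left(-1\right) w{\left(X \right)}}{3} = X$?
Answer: $6916376$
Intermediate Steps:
$w{\left(X \right)} = - 3 X$
$h{\left(Y \right)} = -32 + 4 Y$ ($h{\left(Y \right)} = -32 + 4 \left(Y + 0\right) = -32 + 4 Y$)
$o{\left(C,Q \right)} = - 3 C \left(-2 + Q\right)$ ($o{\left(C,Q \right)} = \left(Q - 2\right) \left(- 3 C\right) = \left(-2 + Q\right) \left(- 3 C\right) = - 3 C \left(-2 + Q\right)$)
$n{\left(N \right)} = \left(-24 + 15 N\right)^{2}$ ($n{\left(N \right)} = \left(3 N \left(2 - -3\right) + \left(-32 + 4 \cdot 2\right)\right)^{2} = \left(3 N \left(2 + 3\right) + \left(-32 + 8\right)\right)^{2} = \left(3 N 5 - 24\right)^{2} = \left(15 N - 24\right)^{2} = \left(-24 + 15 N\right)^{2}$)
$n{\left(177 \right)} - 5785 = 9 \left(-8 + 5 \cdot 177\right)^{2} - 5785 = 9 \left(-8 + 885\right)^{2} - 5785 = 9 \cdot 877^{2} - 5785 = 9 \cdot 769129 - 5785 = 6922161 - 5785 = 6916376$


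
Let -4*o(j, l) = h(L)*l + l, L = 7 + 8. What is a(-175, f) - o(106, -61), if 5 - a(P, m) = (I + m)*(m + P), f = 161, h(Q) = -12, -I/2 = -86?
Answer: 19339/4 ≈ 4834.8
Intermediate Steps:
I = 172 (I = -2*(-86) = 172)
L = 15
a(P, m) = 5 - (172 + m)*(P + m) (a(P, m) = 5 - (172 + m)*(m + P) = 5 - (172 + m)*(P + m))
o(j, l) = 11*l/4 (o(j, l) = -(-12*l + l)/4 = -(-11)*l/4 = 11*l/4)
a(-175, f) - o(106, -61) = (5 - 1*161² - 172*(-175) - 172*161 - 1*(-175)*161) - 11*(-61)/4 = (5 - 1*25921 + 30100 - 27692 + 28175) - 1*(-671/4) = (5 - 25921 + 30100 - 27692 + 28175) + 671/4 = 4667 + 671/4 = 19339/4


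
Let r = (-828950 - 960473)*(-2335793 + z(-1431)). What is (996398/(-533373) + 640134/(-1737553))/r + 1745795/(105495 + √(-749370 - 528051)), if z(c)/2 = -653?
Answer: 237937601717739495077430033357462143/14379757324964569893195423079809066 - 1745795*I*√1277421/11130472446 ≈ 16.547 - 0.17727*I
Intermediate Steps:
z(c) = -1306 (z(c) = 2*(-653) = -1306)
r = 4182058703877 (r = (-828950 - 960473)*(-2335793 - 1306) = -1789423*(-2337099) = 4182058703877)
(996398/(-533373) + 640134/(-1737553))/r + 1745795/(105495 + √(-749370 - 528051)) = (996398/(-533373) + 640134/(-1737553))/4182058703877 + 1745795/(105495 + √(-749370 - 528051)) = (996398*(-1/533373) + 640134*(-1/1737553))*(1/4182058703877) + 1745795/(105495 + √(-1277421)) = (-996398/533373 - 640134/1737553)*(1/4182058703877) + 1745795/(105495 + I*√1277421) = -2072724526076/926763856269*1/4182058703877 + 1745795/(105495 + I*√1277421) = -2072724526076/3875780851548384461054913 + 1745795/(105495 + I*√1277421)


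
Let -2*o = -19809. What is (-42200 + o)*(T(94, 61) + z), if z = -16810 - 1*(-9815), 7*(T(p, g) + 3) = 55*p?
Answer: 1415059628/7 ≈ 2.0215e+8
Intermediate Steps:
T(p, g) = -3 + 55*p/7 (T(p, g) = -3 + (55*p)/7 = -3 + 55*p/7)
o = 19809/2 (o = -1/2*(-19809) = 19809/2 ≈ 9904.5)
z = -6995 (z = -16810 + 9815 = -6995)
(-42200 + o)*(T(94, 61) + z) = (-42200 + 19809/2)*((-3 + (55/7)*94) - 6995) = -64591*((-3 + 5170/7) - 6995)/2 = -64591*(5149/7 - 6995)/2 = -64591/2*(-43816/7) = 1415059628/7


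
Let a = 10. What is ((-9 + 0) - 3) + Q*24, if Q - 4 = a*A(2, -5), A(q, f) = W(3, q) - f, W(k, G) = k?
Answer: 2004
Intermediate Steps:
A(q, f) = 3 - f
Q = 84 (Q = 4 + 10*(3 - 1*(-5)) = 4 + 10*(3 + 5) = 4 + 10*8 = 4 + 80 = 84)
((-9 + 0) - 3) + Q*24 = ((-9 + 0) - 3) + 84*24 = (-9 - 3) + 2016 = -12 + 2016 = 2004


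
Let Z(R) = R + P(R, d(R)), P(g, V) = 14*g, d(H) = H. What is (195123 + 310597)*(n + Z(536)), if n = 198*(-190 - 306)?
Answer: -45599760960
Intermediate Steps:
n = -98208 (n = 198*(-496) = -98208)
Z(R) = 15*R (Z(R) = R + 14*R = 15*R)
(195123 + 310597)*(n + Z(536)) = (195123 + 310597)*(-98208 + 15*536) = 505720*(-98208 + 8040) = 505720*(-90168) = -45599760960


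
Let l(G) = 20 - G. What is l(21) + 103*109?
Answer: 11226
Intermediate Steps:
l(21) + 103*109 = (20 - 1*21) + 103*109 = (20 - 21) + 11227 = -1 + 11227 = 11226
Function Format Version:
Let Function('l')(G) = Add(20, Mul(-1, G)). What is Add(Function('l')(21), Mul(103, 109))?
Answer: 11226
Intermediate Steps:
Add(Function('l')(21), Mul(103, 109)) = Add(Add(20, Mul(-1, 21)), Mul(103, 109)) = Add(Add(20, -21), 11227) = Add(-1, 11227) = 11226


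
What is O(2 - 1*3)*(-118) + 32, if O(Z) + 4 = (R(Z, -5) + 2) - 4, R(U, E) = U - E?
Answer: 268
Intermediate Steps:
O(Z) = -1 + Z (O(Z) = -4 + (((Z - 1*(-5)) + 2) - 4) = -4 + (((Z + 5) + 2) - 4) = -4 + (((5 + Z) + 2) - 4) = -4 + ((7 + Z) - 4) = -4 + (3 + Z) = -1 + Z)
O(2 - 1*3)*(-118) + 32 = (-1 + (2 - 1*3))*(-118) + 32 = (-1 + (2 - 3))*(-118) + 32 = (-1 - 1)*(-118) + 32 = -2*(-118) + 32 = 236 + 32 = 268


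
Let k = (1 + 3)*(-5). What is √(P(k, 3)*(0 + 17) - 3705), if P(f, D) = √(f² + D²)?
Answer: √(-3705 + 17*√409) ≈ 57.976*I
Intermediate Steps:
k = -20 (k = 4*(-5) = -20)
P(f, D) = √(D² + f²)
√(P(k, 3)*(0 + 17) - 3705) = √(√(3² + (-20)²)*(0 + 17) - 3705) = √(√(9 + 400)*17 - 3705) = √(√409*17 - 3705) = √(17*√409 - 3705) = √(-3705 + 17*√409)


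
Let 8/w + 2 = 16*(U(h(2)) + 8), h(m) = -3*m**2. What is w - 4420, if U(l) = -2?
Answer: -207736/47 ≈ -4419.9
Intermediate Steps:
w = 4/47 (w = 8/(-2 + 16*(-2 + 8)) = 8/(-2 + 16*6) = 8/(-2 + 96) = 8/94 = 8*(1/94) = 4/47 ≈ 0.085106)
w - 4420 = 4/47 - 4420 = -207736/47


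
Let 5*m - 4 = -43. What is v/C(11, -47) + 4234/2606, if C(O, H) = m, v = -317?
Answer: 2147818/50817 ≈ 42.266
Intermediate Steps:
m = -39/5 (m = ⅘ + (⅕)*(-43) = ⅘ - 43/5 = -39/5 ≈ -7.8000)
C(O, H) = -39/5
v/C(11, -47) + 4234/2606 = -317/(-39/5) + 4234/2606 = -317*(-5/39) + 4234*(1/2606) = 1585/39 + 2117/1303 = 2147818/50817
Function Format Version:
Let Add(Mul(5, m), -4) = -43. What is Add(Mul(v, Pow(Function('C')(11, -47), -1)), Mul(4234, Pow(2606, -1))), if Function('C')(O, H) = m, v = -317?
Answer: Rational(2147818, 50817) ≈ 42.266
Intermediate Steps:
m = Rational(-39, 5) (m = Add(Rational(4, 5), Mul(Rational(1, 5), -43)) = Add(Rational(4, 5), Rational(-43, 5)) = Rational(-39, 5) ≈ -7.8000)
Function('C')(O, H) = Rational(-39, 5)
Add(Mul(v, Pow(Function('C')(11, -47), -1)), Mul(4234, Pow(2606, -1))) = Add(Mul(-317, Pow(Rational(-39, 5), -1)), Mul(4234, Pow(2606, -1))) = Add(Mul(-317, Rational(-5, 39)), Mul(4234, Rational(1, 2606))) = Add(Rational(1585, 39), Rational(2117, 1303)) = Rational(2147818, 50817)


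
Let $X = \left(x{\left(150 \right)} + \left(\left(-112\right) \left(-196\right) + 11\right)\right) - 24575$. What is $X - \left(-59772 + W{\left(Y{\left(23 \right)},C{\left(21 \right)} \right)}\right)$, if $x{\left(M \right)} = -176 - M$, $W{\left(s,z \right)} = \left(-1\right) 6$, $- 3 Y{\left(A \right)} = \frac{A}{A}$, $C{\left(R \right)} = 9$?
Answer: $56840$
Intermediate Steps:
$Y{\left(A \right)} = - \frac{1}{3}$ ($Y{\left(A \right)} = - \frac{A \frac{1}{A}}{3} = \left(- \frac{1}{3}\right) 1 = - \frac{1}{3}$)
$W{\left(s,z \right)} = -6$
$X = -2938$ ($X = \left(\left(-176 - 150\right) + \left(\left(-112\right) \left(-196\right) + 11\right)\right) - 24575 = \left(\left(-176 - 150\right) + \left(21952 + 11\right)\right) - 24575 = \left(-326 + 21963\right) - 24575 = 21637 - 24575 = -2938$)
$X - \left(-59772 + W{\left(Y{\left(23 \right)},C{\left(21 \right)} \right)}\right) = -2938 - \left(-59772 - 6\right) = -2938 - -59778 = -2938 + 59778 = 56840$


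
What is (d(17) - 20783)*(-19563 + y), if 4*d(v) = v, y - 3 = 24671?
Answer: -424800765/4 ≈ -1.0620e+8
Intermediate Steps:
y = 24674 (y = 3 + 24671 = 24674)
d(v) = v/4
(d(17) - 20783)*(-19563 + y) = ((1/4)*17 - 20783)*(-19563 + 24674) = (17/4 - 20783)*5111 = -83115/4*5111 = -424800765/4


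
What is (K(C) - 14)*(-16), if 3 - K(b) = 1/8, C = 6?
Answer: 178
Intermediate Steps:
K(b) = 23/8 (K(b) = 3 - 1/8 = 3 - 1*⅛ = 3 - ⅛ = 23/8)
(K(C) - 14)*(-16) = (23/8 - 14)*(-16) = -89/8*(-16) = 178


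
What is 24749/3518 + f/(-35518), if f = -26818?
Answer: 486690353/62476162 ≈ 7.7900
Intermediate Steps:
24749/3518 + f/(-35518) = 24749/3518 - 26818/(-35518) = 24749*(1/3518) - 26818*(-1/35518) = 24749/3518 + 13409/17759 = 486690353/62476162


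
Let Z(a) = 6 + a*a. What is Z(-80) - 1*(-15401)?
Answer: 21807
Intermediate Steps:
Z(a) = 6 + a²
Z(-80) - 1*(-15401) = (6 + (-80)²) - 1*(-15401) = (6 + 6400) + 15401 = 6406 + 15401 = 21807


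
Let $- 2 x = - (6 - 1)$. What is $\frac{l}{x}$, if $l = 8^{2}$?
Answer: $\frac{128}{5} \approx 25.6$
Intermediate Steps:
$l = 64$
$x = \frac{5}{2}$ ($x = - \frac{\left(-1\right) \left(6 - 1\right)}{2} = - \frac{\left(-1\right) 5}{2} = \left(- \frac{1}{2}\right) \left(-5\right) = \frac{5}{2} \approx 2.5$)
$\frac{l}{x} = \frac{64}{\frac{5}{2}} = 64 \cdot \frac{2}{5} = \frac{128}{5}$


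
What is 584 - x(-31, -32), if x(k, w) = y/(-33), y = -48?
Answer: 6408/11 ≈ 582.54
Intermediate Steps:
x(k, w) = 16/11 (x(k, w) = -48/(-33) = -48*(-1/33) = 16/11)
584 - x(-31, -32) = 584 - 1*16/11 = 584 - 16/11 = 6408/11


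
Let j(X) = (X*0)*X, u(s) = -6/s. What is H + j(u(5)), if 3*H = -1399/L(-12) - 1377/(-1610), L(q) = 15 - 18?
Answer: 2256521/14490 ≈ 155.73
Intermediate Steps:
L(q) = -3
H = 2256521/14490 (H = (-1399/(-3) - 1377/(-1610))/3 = (-1399*(-1/3) - 1377*(-1/1610))/3 = (1399/3 + 1377/1610)/3 = (1/3)*(2256521/4830) = 2256521/14490 ≈ 155.73)
j(X) = 0 (j(X) = 0*X = 0)
H + j(u(5)) = 2256521/14490 + 0 = 2256521/14490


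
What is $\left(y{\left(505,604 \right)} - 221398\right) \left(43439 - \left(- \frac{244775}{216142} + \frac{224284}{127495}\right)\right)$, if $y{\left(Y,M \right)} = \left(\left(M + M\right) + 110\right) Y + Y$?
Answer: $\frac{532316676506190644079}{27557024290} \approx 1.9317 \cdot 10^{10}$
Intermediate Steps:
$y{\left(Y,M \right)} = Y + Y \left(110 + 2 M\right)$ ($y{\left(Y,M \right)} = \left(2 M + 110\right) Y + Y = \left(110 + 2 M\right) Y + Y = Y \left(110 + 2 M\right) + Y = Y + Y \left(110 + 2 M\right)$)
$\left(y{\left(505,604 \right)} - 221398\right) \left(43439 - \left(- \frac{244775}{216142} + \frac{224284}{127495}\right)\right) = \left(505 \left(111 + 2 \cdot 604\right) - 221398\right) \left(43439 - \left(- \frac{244775}{216142} + \frac{224284}{127495}\right)\right) = \left(505 \left(111 + 1208\right) - 221398\right) \left(43439 - \frac{17269603703}{27557024290}\right) = \left(505 \cdot 1319 - 221398\right) \left(43439 + \left(- \frac{224284}{127495} + \frac{244775}{216142}\right)\right) = \left(666095 - 221398\right) \left(43439 - \frac{17269603703}{27557024290}\right) = 444697 \cdot \frac{1197032308529607}{27557024290} = \frac{532316676506190644079}{27557024290}$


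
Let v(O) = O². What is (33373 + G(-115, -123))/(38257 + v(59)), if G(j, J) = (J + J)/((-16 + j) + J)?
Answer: 2119247/2650363 ≈ 0.79961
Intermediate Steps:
G(j, J) = 2*J/(-16 + J + j) (G(j, J) = (2*J)/(-16 + J + j) = 2*J/(-16 + J + j))
(33373 + G(-115, -123))/(38257 + v(59)) = (33373 + 2*(-123)/(-16 - 123 - 115))/(38257 + 59²) = (33373 + 2*(-123)/(-254))/(38257 + 3481) = (33373 + 2*(-123)*(-1/254))/41738 = (33373 + 123/127)*(1/41738) = (4238494/127)*(1/41738) = 2119247/2650363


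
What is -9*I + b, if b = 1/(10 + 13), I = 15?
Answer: -3104/23 ≈ -134.96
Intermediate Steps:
b = 1/23 ≈ 0.043478
-9*I + b = -9*15 + 1/23 = -135 + 1/23 = -3104/23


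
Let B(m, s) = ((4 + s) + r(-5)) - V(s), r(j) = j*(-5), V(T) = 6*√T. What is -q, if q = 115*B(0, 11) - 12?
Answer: -4588 + 690*√11 ≈ -2299.5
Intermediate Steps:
r(j) = -5*j
B(m, s) = 29 + s - 6*√s (B(m, s) = ((4 + s) - 5*(-5)) - 6*√s = ((4 + s) + 25) - 6*√s = (29 + s) - 6*√s = 29 + s - 6*√s)
q = 4588 - 690*√11 (q = 115*(29 + 11 - 6*√11) - 12 = 115*(40 - 6*√11) - 12 = (4600 - 690*√11) - 12 = 4588 - 690*√11 ≈ 2299.5)
-q = -(4588 - 690*√11) = -4588 + 690*√11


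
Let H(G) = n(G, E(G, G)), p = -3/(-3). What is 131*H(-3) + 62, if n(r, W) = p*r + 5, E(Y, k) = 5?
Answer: 324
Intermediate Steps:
p = 1 (p = -3*(-⅓) = 1)
n(r, W) = 5 + r (n(r, W) = 1*r + 5 = r + 5 = 5 + r)
H(G) = 5 + G
131*H(-3) + 62 = 131*(5 - 3) + 62 = 131*2 + 62 = 262 + 62 = 324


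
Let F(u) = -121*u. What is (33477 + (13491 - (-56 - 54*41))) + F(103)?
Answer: 36775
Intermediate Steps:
(33477 + (13491 - (-56 - 54*41))) + F(103) = (33477 + (13491 - (-56 - 54*41))) - 121*103 = (33477 + (13491 - (-56 - 2214))) - 12463 = (33477 + (13491 - 1*(-2270))) - 12463 = (33477 + (13491 + 2270)) - 12463 = (33477 + 15761) - 12463 = 49238 - 12463 = 36775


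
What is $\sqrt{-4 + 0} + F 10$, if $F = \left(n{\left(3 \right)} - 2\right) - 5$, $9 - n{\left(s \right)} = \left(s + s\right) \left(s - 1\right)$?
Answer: $-100 + 2 i \approx -100.0 + 2.0 i$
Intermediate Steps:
$n{\left(s \right)} = 9 - 2 s \left(-1 + s\right)$ ($n{\left(s \right)} = 9 - \left(s + s\right) \left(s - 1\right) = 9 - 2 s \left(-1 + s\right)$)
$F = -10$ ($F = \left(\left(9 - 2 \cdot 3^{2} + 2 \cdot 3\right) - 2\right) - 5 = \left(\left(9 - 18 + 6\right) - 2\right) - 5 = \left(-3 - 2\right) - 5 = -5 - 5 = -10$)
$\sqrt{-4 + 0} + F 10 = \sqrt{-4 + 0} - 100 = \sqrt{-4} - 100 = 2 i - 100 = -100 + 2 i$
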